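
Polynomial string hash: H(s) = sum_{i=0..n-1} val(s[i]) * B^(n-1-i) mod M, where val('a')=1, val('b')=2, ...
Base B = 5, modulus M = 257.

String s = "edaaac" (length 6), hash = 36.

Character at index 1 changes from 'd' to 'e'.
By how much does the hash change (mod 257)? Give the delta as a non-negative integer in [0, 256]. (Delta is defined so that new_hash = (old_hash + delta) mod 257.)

Delta formula: (val(new) - val(old)) * B^(n-1-k) mod M
  val('e') - val('d') = 5 - 4 = 1
  B^(n-1-k) = 5^4 mod 257 = 111
  Delta = 1 * 111 mod 257 = 111

Answer: 111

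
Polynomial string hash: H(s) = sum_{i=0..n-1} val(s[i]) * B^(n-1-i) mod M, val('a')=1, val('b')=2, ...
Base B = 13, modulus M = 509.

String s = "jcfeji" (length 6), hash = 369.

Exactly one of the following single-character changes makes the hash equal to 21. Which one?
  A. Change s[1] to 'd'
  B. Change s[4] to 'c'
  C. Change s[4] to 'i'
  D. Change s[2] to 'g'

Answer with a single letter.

Option A: s[1]='c'->'d', delta=(4-3)*13^4 mod 509 = 57, hash=369+57 mod 509 = 426
Option B: s[4]='j'->'c', delta=(3-10)*13^1 mod 509 = 418, hash=369+418 mod 509 = 278
Option C: s[4]='j'->'i', delta=(9-10)*13^1 mod 509 = 496, hash=369+496 mod 509 = 356
Option D: s[2]='f'->'g', delta=(7-6)*13^3 mod 509 = 161, hash=369+161 mod 509 = 21 <-- target

Answer: D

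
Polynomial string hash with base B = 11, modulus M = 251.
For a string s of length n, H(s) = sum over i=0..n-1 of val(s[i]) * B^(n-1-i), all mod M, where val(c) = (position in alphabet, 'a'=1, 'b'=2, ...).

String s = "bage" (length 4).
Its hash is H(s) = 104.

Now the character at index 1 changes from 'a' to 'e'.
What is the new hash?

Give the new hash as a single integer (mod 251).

Answer: 86

Derivation:
val('a') = 1, val('e') = 5
Position k = 1, exponent = n-1-k = 2
B^2 mod M = 11^2 mod 251 = 121
Delta = (5 - 1) * 121 mod 251 = 233
New hash = (104 + 233) mod 251 = 86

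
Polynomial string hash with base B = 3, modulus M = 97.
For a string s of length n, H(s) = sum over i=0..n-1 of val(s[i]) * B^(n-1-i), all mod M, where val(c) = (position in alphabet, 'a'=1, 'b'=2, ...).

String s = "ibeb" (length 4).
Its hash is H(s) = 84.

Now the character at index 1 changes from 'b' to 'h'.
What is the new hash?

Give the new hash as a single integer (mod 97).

val('b') = 2, val('h') = 8
Position k = 1, exponent = n-1-k = 2
B^2 mod M = 3^2 mod 97 = 9
Delta = (8 - 2) * 9 mod 97 = 54
New hash = (84 + 54) mod 97 = 41

Answer: 41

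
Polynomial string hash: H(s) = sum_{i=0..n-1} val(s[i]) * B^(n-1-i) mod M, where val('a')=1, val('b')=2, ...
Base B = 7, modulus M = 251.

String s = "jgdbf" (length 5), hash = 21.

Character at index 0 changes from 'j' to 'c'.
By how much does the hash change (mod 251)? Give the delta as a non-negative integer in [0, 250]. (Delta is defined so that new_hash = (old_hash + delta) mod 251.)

Answer: 10

Derivation:
Delta formula: (val(new) - val(old)) * B^(n-1-k) mod M
  val('c') - val('j') = 3 - 10 = -7
  B^(n-1-k) = 7^4 mod 251 = 142
  Delta = -7 * 142 mod 251 = 10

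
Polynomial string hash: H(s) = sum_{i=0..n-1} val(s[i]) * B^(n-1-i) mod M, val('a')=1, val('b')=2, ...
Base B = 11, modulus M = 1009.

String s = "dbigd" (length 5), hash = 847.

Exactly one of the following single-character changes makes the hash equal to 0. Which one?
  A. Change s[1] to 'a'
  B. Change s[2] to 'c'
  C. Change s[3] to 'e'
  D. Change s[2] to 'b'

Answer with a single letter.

Answer: D

Derivation:
Option A: s[1]='b'->'a', delta=(1-2)*11^3 mod 1009 = 687, hash=847+687 mod 1009 = 525
Option B: s[2]='i'->'c', delta=(3-9)*11^2 mod 1009 = 283, hash=847+283 mod 1009 = 121
Option C: s[3]='g'->'e', delta=(5-7)*11^1 mod 1009 = 987, hash=847+987 mod 1009 = 825
Option D: s[2]='i'->'b', delta=(2-9)*11^2 mod 1009 = 162, hash=847+162 mod 1009 = 0 <-- target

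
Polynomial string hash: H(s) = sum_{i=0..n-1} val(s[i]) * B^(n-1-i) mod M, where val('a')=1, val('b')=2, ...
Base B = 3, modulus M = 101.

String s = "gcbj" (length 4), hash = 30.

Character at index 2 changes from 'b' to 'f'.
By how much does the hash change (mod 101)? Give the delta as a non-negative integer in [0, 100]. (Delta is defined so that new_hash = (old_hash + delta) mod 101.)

Delta formula: (val(new) - val(old)) * B^(n-1-k) mod M
  val('f') - val('b') = 6 - 2 = 4
  B^(n-1-k) = 3^1 mod 101 = 3
  Delta = 4 * 3 mod 101 = 12

Answer: 12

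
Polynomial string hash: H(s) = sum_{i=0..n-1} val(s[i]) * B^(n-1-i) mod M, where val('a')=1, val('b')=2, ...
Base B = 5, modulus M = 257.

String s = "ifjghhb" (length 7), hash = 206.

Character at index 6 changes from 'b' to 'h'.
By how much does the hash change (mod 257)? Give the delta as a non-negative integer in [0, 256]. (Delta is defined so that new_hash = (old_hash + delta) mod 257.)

Answer: 6

Derivation:
Delta formula: (val(new) - val(old)) * B^(n-1-k) mod M
  val('h') - val('b') = 8 - 2 = 6
  B^(n-1-k) = 5^0 mod 257 = 1
  Delta = 6 * 1 mod 257 = 6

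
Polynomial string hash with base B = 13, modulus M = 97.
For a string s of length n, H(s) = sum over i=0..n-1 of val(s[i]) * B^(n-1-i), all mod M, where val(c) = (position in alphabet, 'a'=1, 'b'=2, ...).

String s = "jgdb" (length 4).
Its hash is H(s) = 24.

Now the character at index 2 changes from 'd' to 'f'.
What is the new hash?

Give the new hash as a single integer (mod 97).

val('d') = 4, val('f') = 6
Position k = 2, exponent = n-1-k = 1
B^1 mod M = 13^1 mod 97 = 13
Delta = (6 - 4) * 13 mod 97 = 26
New hash = (24 + 26) mod 97 = 50

Answer: 50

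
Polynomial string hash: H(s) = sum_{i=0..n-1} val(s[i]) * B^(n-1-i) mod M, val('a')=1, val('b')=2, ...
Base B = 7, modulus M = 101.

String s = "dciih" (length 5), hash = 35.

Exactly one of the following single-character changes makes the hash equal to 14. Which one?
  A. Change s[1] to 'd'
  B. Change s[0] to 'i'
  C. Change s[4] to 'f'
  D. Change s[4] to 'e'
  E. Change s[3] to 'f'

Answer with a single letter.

Option A: s[1]='c'->'d', delta=(4-3)*7^3 mod 101 = 40, hash=35+40 mod 101 = 75
Option B: s[0]='d'->'i', delta=(9-4)*7^4 mod 101 = 87, hash=35+87 mod 101 = 21
Option C: s[4]='h'->'f', delta=(6-8)*7^0 mod 101 = 99, hash=35+99 mod 101 = 33
Option D: s[4]='h'->'e', delta=(5-8)*7^0 mod 101 = 98, hash=35+98 mod 101 = 32
Option E: s[3]='i'->'f', delta=(6-9)*7^1 mod 101 = 80, hash=35+80 mod 101 = 14 <-- target

Answer: E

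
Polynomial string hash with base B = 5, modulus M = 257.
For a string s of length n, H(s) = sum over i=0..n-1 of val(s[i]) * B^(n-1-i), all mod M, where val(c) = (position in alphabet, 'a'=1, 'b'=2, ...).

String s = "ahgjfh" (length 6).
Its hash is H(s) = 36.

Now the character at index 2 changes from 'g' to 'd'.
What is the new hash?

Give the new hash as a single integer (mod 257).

val('g') = 7, val('d') = 4
Position k = 2, exponent = n-1-k = 3
B^3 mod M = 5^3 mod 257 = 125
Delta = (4 - 7) * 125 mod 257 = 139
New hash = (36 + 139) mod 257 = 175

Answer: 175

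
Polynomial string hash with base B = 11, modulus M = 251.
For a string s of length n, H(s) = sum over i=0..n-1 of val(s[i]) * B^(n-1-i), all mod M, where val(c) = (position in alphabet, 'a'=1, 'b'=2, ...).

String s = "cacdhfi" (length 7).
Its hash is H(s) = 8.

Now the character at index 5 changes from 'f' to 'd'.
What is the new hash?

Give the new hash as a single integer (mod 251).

val('f') = 6, val('d') = 4
Position k = 5, exponent = n-1-k = 1
B^1 mod M = 11^1 mod 251 = 11
Delta = (4 - 6) * 11 mod 251 = 229
New hash = (8 + 229) mod 251 = 237

Answer: 237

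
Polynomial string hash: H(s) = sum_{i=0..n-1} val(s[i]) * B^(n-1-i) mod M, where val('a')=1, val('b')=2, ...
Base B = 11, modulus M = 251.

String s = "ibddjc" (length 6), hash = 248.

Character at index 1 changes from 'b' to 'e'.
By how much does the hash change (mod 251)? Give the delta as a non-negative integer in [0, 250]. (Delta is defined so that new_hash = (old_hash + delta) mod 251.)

Answer: 249

Derivation:
Delta formula: (val(new) - val(old)) * B^(n-1-k) mod M
  val('e') - val('b') = 5 - 2 = 3
  B^(n-1-k) = 11^4 mod 251 = 83
  Delta = 3 * 83 mod 251 = 249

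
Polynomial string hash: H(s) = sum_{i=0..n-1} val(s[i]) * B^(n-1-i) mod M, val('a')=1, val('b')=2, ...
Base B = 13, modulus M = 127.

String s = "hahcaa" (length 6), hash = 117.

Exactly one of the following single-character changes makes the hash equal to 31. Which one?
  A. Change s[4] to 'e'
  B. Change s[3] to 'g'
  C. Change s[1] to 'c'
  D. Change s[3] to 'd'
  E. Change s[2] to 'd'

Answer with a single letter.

Answer: B

Derivation:
Option A: s[4]='a'->'e', delta=(5-1)*13^1 mod 127 = 52, hash=117+52 mod 127 = 42
Option B: s[3]='c'->'g', delta=(7-3)*13^2 mod 127 = 41, hash=117+41 mod 127 = 31 <-- target
Option C: s[1]='a'->'c', delta=(3-1)*13^4 mod 127 = 99, hash=117+99 mod 127 = 89
Option D: s[3]='c'->'d', delta=(4-3)*13^2 mod 127 = 42, hash=117+42 mod 127 = 32
Option E: s[2]='h'->'d', delta=(4-8)*13^3 mod 127 = 102, hash=117+102 mod 127 = 92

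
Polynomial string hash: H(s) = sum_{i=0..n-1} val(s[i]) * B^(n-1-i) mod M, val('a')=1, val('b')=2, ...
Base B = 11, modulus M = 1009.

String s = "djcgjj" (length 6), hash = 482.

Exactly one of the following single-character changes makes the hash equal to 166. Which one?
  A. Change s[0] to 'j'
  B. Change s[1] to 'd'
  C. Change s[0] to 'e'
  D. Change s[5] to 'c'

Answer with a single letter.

Option A: s[0]='d'->'j', delta=(10-4)*11^5 mod 1009 = 693, hash=482+693 mod 1009 = 166 <-- target
Option B: s[1]='j'->'d', delta=(4-10)*11^4 mod 1009 = 946, hash=482+946 mod 1009 = 419
Option C: s[0]='d'->'e', delta=(5-4)*11^5 mod 1009 = 620, hash=482+620 mod 1009 = 93
Option D: s[5]='j'->'c', delta=(3-10)*11^0 mod 1009 = 1002, hash=482+1002 mod 1009 = 475

Answer: A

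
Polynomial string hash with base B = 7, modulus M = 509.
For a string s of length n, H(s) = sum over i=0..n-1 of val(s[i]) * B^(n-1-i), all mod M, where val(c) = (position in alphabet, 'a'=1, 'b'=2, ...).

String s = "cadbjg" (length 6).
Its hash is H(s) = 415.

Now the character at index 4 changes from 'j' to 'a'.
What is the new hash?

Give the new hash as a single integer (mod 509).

Answer: 352

Derivation:
val('j') = 10, val('a') = 1
Position k = 4, exponent = n-1-k = 1
B^1 mod M = 7^1 mod 509 = 7
Delta = (1 - 10) * 7 mod 509 = 446
New hash = (415 + 446) mod 509 = 352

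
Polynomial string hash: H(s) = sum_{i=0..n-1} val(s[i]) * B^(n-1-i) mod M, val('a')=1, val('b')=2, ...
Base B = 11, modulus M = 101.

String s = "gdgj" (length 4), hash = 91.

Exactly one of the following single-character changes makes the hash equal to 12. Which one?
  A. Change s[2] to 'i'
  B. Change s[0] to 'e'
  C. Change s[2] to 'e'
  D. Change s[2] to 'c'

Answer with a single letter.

Option A: s[2]='g'->'i', delta=(9-7)*11^1 mod 101 = 22, hash=91+22 mod 101 = 12 <-- target
Option B: s[0]='g'->'e', delta=(5-7)*11^3 mod 101 = 65, hash=91+65 mod 101 = 55
Option C: s[2]='g'->'e', delta=(5-7)*11^1 mod 101 = 79, hash=91+79 mod 101 = 69
Option D: s[2]='g'->'c', delta=(3-7)*11^1 mod 101 = 57, hash=91+57 mod 101 = 47

Answer: A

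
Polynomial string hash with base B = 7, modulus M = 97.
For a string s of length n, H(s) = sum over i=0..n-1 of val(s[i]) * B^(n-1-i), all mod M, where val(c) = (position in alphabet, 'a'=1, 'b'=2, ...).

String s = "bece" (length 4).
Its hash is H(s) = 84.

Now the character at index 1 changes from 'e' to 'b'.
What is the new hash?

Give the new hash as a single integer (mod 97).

val('e') = 5, val('b') = 2
Position k = 1, exponent = n-1-k = 2
B^2 mod M = 7^2 mod 97 = 49
Delta = (2 - 5) * 49 mod 97 = 47
New hash = (84 + 47) mod 97 = 34

Answer: 34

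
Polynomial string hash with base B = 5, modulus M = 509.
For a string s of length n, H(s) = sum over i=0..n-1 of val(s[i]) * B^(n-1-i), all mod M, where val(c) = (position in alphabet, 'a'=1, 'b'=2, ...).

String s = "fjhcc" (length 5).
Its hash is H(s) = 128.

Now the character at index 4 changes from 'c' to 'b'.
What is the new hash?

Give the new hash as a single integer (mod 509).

Answer: 127

Derivation:
val('c') = 3, val('b') = 2
Position k = 4, exponent = n-1-k = 0
B^0 mod M = 5^0 mod 509 = 1
Delta = (2 - 3) * 1 mod 509 = 508
New hash = (128 + 508) mod 509 = 127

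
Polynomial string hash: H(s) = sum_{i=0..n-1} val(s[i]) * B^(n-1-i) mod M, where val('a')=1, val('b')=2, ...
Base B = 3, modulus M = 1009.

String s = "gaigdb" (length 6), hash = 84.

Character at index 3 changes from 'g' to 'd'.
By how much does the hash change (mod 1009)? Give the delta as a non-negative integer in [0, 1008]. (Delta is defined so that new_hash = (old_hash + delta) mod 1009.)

Delta formula: (val(new) - val(old)) * B^(n-1-k) mod M
  val('d') - val('g') = 4 - 7 = -3
  B^(n-1-k) = 3^2 mod 1009 = 9
  Delta = -3 * 9 mod 1009 = 982

Answer: 982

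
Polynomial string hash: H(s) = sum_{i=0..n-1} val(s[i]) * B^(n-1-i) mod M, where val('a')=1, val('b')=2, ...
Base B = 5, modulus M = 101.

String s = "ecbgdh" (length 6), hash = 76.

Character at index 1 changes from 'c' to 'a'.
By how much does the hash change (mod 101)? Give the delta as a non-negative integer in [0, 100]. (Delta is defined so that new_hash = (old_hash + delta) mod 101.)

Answer: 63

Derivation:
Delta formula: (val(new) - val(old)) * B^(n-1-k) mod M
  val('a') - val('c') = 1 - 3 = -2
  B^(n-1-k) = 5^4 mod 101 = 19
  Delta = -2 * 19 mod 101 = 63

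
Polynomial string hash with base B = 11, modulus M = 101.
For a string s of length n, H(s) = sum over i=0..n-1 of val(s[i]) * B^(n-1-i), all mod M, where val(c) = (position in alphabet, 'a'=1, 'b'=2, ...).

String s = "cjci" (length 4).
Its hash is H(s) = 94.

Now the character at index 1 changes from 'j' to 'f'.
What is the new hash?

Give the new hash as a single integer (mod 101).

Answer: 14

Derivation:
val('j') = 10, val('f') = 6
Position k = 1, exponent = n-1-k = 2
B^2 mod M = 11^2 mod 101 = 20
Delta = (6 - 10) * 20 mod 101 = 21
New hash = (94 + 21) mod 101 = 14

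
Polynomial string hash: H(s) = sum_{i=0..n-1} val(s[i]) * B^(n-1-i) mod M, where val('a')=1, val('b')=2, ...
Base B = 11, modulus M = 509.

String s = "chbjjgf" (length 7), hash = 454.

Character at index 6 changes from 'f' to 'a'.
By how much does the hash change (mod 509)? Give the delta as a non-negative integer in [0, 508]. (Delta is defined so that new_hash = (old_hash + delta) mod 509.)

Delta formula: (val(new) - val(old)) * B^(n-1-k) mod M
  val('a') - val('f') = 1 - 6 = -5
  B^(n-1-k) = 11^0 mod 509 = 1
  Delta = -5 * 1 mod 509 = 504

Answer: 504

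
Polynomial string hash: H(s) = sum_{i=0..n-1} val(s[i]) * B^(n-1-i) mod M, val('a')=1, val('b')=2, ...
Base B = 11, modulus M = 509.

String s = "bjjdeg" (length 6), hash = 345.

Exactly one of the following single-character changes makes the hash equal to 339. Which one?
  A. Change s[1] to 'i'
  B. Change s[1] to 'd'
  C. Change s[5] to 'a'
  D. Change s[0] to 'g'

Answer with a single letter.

Option A: s[1]='j'->'i', delta=(9-10)*11^4 mod 509 = 120, hash=345+120 mod 509 = 465
Option B: s[1]='j'->'d', delta=(4-10)*11^4 mod 509 = 211, hash=345+211 mod 509 = 47
Option C: s[5]='g'->'a', delta=(1-7)*11^0 mod 509 = 503, hash=345+503 mod 509 = 339 <-- target
Option D: s[0]='b'->'g', delta=(7-2)*11^5 mod 509 = 17, hash=345+17 mod 509 = 362

Answer: C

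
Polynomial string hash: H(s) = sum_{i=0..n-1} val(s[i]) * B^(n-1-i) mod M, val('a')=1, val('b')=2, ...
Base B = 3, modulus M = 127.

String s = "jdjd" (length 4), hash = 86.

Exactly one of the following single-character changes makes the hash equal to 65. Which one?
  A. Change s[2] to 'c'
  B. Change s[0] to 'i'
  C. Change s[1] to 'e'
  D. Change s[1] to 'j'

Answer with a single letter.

Option A: s[2]='j'->'c', delta=(3-10)*3^1 mod 127 = 106, hash=86+106 mod 127 = 65 <-- target
Option B: s[0]='j'->'i', delta=(9-10)*3^3 mod 127 = 100, hash=86+100 mod 127 = 59
Option C: s[1]='d'->'e', delta=(5-4)*3^2 mod 127 = 9, hash=86+9 mod 127 = 95
Option D: s[1]='d'->'j', delta=(10-4)*3^2 mod 127 = 54, hash=86+54 mod 127 = 13

Answer: A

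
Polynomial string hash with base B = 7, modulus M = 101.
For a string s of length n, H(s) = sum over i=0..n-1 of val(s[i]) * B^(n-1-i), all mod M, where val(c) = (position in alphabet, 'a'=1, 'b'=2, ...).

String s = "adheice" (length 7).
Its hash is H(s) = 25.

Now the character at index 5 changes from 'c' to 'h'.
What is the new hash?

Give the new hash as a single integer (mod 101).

val('c') = 3, val('h') = 8
Position k = 5, exponent = n-1-k = 1
B^1 mod M = 7^1 mod 101 = 7
Delta = (8 - 3) * 7 mod 101 = 35
New hash = (25 + 35) mod 101 = 60

Answer: 60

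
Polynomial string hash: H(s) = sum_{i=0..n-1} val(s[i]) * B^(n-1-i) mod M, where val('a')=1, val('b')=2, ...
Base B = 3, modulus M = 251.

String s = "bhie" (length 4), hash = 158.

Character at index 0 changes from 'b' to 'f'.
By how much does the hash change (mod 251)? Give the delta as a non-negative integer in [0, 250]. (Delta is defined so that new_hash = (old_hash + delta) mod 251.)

Answer: 108

Derivation:
Delta formula: (val(new) - val(old)) * B^(n-1-k) mod M
  val('f') - val('b') = 6 - 2 = 4
  B^(n-1-k) = 3^3 mod 251 = 27
  Delta = 4 * 27 mod 251 = 108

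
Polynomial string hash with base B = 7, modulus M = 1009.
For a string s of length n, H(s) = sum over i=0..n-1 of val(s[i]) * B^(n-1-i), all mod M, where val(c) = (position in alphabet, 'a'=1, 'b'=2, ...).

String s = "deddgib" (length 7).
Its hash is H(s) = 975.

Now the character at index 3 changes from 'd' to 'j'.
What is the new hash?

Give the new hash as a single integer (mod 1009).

Answer: 6

Derivation:
val('d') = 4, val('j') = 10
Position k = 3, exponent = n-1-k = 3
B^3 mod M = 7^3 mod 1009 = 343
Delta = (10 - 4) * 343 mod 1009 = 40
New hash = (975 + 40) mod 1009 = 6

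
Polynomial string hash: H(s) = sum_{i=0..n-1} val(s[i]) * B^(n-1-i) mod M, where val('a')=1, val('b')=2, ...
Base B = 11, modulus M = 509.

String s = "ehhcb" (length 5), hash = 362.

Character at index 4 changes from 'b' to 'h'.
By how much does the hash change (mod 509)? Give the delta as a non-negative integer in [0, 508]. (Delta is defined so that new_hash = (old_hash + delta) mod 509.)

Delta formula: (val(new) - val(old)) * B^(n-1-k) mod M
  val('h') - val('b') = 8 - 2 = 6
  B^(n-1-k) = 11^0 mod 509 = 1
  Delta = 6 * 1 mod 509 = 6

Answer: 6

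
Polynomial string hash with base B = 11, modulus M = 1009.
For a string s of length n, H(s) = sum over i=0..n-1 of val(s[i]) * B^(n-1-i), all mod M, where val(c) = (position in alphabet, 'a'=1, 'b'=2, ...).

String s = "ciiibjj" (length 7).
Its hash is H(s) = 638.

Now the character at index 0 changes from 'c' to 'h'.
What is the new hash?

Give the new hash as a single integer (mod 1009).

Answer: 432

Derivation:
val('c') = 3, val('h') = 8
Position k = 0, exponent = n-1-k = 6
B^6 mod M = 11^6 mod 1009 = 766
Delta = (8 - 3) * 766 mod 1009 = 803
New hash = (638 + 803) mod 1009 = 432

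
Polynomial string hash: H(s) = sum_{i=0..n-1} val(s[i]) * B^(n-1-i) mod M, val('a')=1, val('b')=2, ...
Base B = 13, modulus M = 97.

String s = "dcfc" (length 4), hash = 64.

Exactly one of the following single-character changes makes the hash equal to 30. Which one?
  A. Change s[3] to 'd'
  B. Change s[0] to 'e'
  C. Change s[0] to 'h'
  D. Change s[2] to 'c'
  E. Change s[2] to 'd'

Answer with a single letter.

Option A: s[3]='c'->'d', delta=(4-3)*13^0 mod 97 = 1, hash=64+1 mod 97 = 65
Option B: s[0]='d'->'e', delta=(5-4)*13^3 mod 97 = 63, hash=64+63 mod 97 = 30 <-- target
Option C: s[0]='d'->'h', delta=(8-4)*13^3 mod 97 = 58, hash=64+58 mod 97 = 25
Option D: s[2]='f'->'c', delta=(3-6)*13^1 mod 97 = 58, hash=64+58 mod 97 = 25
Option E: s[2]='f'->'d', delta=(4-6)*13^1 mod 97 = 71, hash=64+71 mod 97 = 38

Answer: B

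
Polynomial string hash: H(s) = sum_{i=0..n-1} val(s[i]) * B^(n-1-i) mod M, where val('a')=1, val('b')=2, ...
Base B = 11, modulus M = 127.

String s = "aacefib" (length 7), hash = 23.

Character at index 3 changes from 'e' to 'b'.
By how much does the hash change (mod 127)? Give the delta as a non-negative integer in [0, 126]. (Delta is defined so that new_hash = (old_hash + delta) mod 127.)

Delta formula: (val(new) - val(old)) * B^(n-1-k) mod M
  val('b') - val('e') = 2 - 5 = -3
  B^(n-1-k) = 11^3 mod 127 = 61
  Delta = -3 * 61 mod 127 = 71

Answer: 71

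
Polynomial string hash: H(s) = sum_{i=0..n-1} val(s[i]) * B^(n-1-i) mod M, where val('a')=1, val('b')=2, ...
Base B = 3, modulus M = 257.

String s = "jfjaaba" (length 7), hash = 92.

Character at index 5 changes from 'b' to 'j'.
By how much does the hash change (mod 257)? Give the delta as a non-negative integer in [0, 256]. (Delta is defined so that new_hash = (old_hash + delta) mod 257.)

Answer: 24

Derivation:
Delta formula: (val(new) - val(old)) * B^(n-1-k) mod M
  val('j') - val('b') = 10 - 2 = 8
  B^(n-1-k) = 3^1 mod 257 = 3
  Delta = 8 * 3 mod 257 = 24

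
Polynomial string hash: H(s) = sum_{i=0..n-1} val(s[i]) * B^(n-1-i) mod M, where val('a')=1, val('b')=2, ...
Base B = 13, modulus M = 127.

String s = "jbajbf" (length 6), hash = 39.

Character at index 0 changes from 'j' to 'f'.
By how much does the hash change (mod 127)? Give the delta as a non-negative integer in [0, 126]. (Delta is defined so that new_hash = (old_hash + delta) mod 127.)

Answer: 93

Derivation:
Delta formula: (val(new) - val(old)) * B^(n-1-k) mod M
  val('f') - val('j') = 6 - 10 = -4
  B^(n-1-k) = 13^5 mod 127 = 72
  Delta = -4 * 72 mod 127 = 93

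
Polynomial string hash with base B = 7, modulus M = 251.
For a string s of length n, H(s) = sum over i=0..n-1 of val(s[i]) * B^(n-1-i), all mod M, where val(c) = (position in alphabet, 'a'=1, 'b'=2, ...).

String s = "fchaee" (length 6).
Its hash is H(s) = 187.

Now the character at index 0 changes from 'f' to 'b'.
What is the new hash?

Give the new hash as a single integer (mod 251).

val('f') = 6, val('b') = 2
Position k = 0, exponent = n-1-k = 5
B^5 mod M = 7^5 mod 251 = 241
Delta = (2 - 6) * 241 mod 251 = 40
New hash = (187 + 40) mod 251 = 227

Answer: 227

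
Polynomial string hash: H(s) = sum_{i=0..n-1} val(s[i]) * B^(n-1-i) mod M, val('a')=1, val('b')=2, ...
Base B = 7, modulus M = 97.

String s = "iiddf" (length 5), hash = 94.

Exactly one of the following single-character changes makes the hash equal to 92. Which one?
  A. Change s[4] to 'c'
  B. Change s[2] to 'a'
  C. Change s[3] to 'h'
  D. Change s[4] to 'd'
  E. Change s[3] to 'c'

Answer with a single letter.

Option A: s[4]='f'->'c', delta=(3-6)*7^0 mod 97 = 94, hash=94+94 mod 97 = 91
Option B: s[2]='d'->'a', delta=(1-4)*7^2 mod 97 = 47, hash=94+47 mod 97 = 44
Option C: s[3]='d'->'h', delta=(8-4)*7^1 mod 97 = 28, hash=94+28 mod 97 = 25
Option D: s[4]='f'->'d', delta=(4-6)*7^0 mod 97 = 95, hash=94+95 mod 97 = 92 <-- target
Option E: s[3]='d'->'c', delta=(3-4)*7^1 mod 97 = 90, hash=94+90 mod 97 = 87

Answer: D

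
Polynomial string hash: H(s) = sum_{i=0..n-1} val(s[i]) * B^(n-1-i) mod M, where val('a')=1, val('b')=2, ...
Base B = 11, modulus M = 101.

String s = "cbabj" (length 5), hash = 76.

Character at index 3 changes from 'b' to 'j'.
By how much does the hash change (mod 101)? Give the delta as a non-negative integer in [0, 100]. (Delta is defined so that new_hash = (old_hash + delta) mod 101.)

Delta formula: (val(new) - val(old)) * B^(n-1-k) mod M
  val('j') - val('b') = 10 - 2 = 8
  B^(n-1-k) = 11^1 mod 101 = 11
  Delta = 8 * 11 mod 101 = 88

Answer: 88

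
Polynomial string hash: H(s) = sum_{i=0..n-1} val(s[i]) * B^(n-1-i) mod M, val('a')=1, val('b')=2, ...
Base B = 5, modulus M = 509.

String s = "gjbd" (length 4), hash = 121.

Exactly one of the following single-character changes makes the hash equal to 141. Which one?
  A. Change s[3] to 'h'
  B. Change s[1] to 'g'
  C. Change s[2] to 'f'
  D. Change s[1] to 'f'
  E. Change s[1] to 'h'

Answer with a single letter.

Option A: s[3]='d'->'h', delta=(8-4)*5^0 mod 509 = 4, hash=121+4 mod 509 = 125
Option B: s[1]='j'->'g', delta=(7-10)*5^2 mod 509 = 434, hash=121+434 mod 509 = 46
Option C: s[2]='b'->'f', delta=(6-2)*5^1 mod 509 = 20, hash=121+20 mod 509 = 141 <-- target
Option D: s[1]='j'->'f', delta=(6-10)*5^2 mod 509 = 409, hash=121+409 mod 509 = 21
Option E: s[1]='j'->'h', delta=(8-10)*5^2 mod 509 = 459, hash=121+459 mod 509 = 71

Answer: C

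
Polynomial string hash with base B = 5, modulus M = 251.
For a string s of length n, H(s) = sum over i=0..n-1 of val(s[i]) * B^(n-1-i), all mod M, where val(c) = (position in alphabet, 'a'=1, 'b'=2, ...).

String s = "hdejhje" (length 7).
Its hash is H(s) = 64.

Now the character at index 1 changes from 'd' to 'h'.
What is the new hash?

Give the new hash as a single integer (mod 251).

Answer: 14

Derivation:
val('d') = 4, val('h') = 8
Position k = 1, exponent = n-1-k = 5
B^5 mod M = 5^5 mod 251 = 113
Delta = (8 - 4) * 113 mod 251 = 201
New hash = (64 + 201) mod 251 = 14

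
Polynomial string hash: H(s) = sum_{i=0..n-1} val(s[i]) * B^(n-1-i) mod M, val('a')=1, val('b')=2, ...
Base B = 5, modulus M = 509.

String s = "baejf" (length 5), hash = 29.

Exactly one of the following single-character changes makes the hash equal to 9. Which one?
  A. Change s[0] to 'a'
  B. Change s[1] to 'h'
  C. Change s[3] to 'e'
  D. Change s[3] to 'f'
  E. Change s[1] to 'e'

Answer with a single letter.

Option A: s[0]='b'->'a', delta=(1-2)*5^4 mod 509 = 393, hash=29+393 mod 509 = 422
Option B: s[1]='a'->'h', delta=(8-1)*5^3 mod 509 = 366, hash=29+366 mod 509 = 395
Option C: s[3]='j'->'e', delta=(5-10)*5^1 mod 509 = 484, hash=29+484 mod 509 = 4
Option D: s[3]='j'->'f', delta=(6-10)*5^1 mod 509 = 489, hash=29+489 mod 509 = 9 <-- target
Option E: s[1]='a'->'e', delta=(5-1)*5^3 mod 509 = 500, hash=29+500 mod 509 = 20

Answer: D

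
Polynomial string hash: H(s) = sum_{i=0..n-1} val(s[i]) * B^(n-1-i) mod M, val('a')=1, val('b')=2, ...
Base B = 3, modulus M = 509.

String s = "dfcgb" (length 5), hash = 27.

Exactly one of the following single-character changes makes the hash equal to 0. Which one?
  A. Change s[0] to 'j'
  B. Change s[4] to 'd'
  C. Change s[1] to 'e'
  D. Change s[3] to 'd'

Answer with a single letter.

Option A: s[0]='d'->'j', delta=(10-4)*3^4 mod 509 = 486, hash=27+486 mod 509 = 4
Option B: s[4]='b'->'d', delta=(4-2)*3^0 mod 509 = 2, hash=27+2 mod 509 = 29
Option C: s[1]='f'->'e', delta=(5-6)*3^3 mod 509 = 482, hash=27+482 mod 509 = 0 <-- target
Option D: s[3]='g'->'d', delta=(4-7)*3^1 mod 509 = 500, hash=27+500 mod 509 = 18

Answer: C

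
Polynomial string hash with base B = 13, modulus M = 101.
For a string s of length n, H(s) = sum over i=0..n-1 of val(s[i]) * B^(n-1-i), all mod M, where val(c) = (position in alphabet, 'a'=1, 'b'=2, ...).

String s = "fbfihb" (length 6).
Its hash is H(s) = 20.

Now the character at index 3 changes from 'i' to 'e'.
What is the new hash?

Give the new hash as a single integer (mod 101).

Answer: 51

Derivation:
val('i') = 9, val('e') = 5
Position k = 3, exponent = n-1-k = 2
B^2 mod M = 13^2 mod 101 = 68
Delta = (5 - 9) * 68 mod 101 = 31
New hash = (20 + 31) mod 101 = 51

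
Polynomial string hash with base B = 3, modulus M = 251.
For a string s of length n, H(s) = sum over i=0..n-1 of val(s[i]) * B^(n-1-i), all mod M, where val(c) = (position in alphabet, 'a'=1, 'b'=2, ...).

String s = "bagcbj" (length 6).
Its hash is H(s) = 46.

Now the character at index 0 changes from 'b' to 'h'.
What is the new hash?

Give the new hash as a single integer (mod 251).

Answer: 249

Derivation:
val('b') = 2, val('h') = 8
Position k = 0, exponent = n-1-k = 5
B^5 mod M = 3^5 mod 251 = 243
Delta = (8 - 2) * 243 mod 251 = 203
New hash = (46 + 203) mod 251 = 249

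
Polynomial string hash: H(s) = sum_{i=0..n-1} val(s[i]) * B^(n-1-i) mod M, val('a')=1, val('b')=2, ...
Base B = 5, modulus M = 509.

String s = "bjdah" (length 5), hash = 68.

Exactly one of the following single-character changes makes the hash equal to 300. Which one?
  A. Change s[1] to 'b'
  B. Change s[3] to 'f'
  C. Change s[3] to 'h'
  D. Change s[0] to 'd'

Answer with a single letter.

Answer: D

Derivation:
Option A: s[1]='j'->'b', delta=(2-10)*5^3 mod 509 = 18, hash=68+18 mod 509 = 86
Option B: s[3]='a'->'f', delta=(6-1)*5^1 mod 509 = 25, hash=68+25 mod 509 = 93
Option C: s[3]='a'->'h', delta=(8-1)*5^1 mod 509 = 35, hash=68+35 mod 509 = 103
Option D: s[0]='b'->'d', delta=(4-2)*5^4 mod 509 = 232, hash=68+232 mod 509 = 300 <-- target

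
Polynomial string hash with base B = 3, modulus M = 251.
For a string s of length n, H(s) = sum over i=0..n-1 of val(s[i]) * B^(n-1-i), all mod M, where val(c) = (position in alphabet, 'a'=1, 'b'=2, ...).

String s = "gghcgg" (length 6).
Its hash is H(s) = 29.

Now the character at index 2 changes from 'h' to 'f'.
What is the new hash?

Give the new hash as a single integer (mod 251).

val('h') = 8, val('f') = 6
Position k = 2, exponent = n-1-k = 3
B^3 mod M = 3^3 mod 251 = 27
Delta = (6 - 8) * 27 mod 251 = 197
New hash = (29 + 197) mod 251 = 226

Answer: 226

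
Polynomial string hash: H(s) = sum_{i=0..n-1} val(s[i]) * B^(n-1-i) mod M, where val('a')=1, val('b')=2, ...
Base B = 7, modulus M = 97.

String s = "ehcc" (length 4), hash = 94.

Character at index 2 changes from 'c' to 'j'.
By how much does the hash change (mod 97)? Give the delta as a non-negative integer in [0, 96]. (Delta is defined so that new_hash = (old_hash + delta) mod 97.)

Delta formula: (val(new) - val(old)) * B^(n-1-k) mod M
  val('j') - val('c') = 10 - 3 = 7
  B^(n-1-k) = 7^1 mod 97 = 7
  Delta = 7 * 7 mod 97 = 49

Answer: 49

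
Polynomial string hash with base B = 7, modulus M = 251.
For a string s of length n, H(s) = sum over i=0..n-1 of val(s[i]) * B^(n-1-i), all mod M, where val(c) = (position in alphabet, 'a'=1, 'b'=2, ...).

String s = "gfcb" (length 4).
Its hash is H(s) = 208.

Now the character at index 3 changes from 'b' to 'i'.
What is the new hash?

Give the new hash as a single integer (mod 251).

val('b') = 2, val('i') = 9
Position k = 3, exponent = n-1-k = 0
B^0 mod M = 7^0 mod 251 = 1
Delta = (9 - 2) * 1 mod 251 = 7
New hash = (208 + 7) mod 251 = 215

Answer: 215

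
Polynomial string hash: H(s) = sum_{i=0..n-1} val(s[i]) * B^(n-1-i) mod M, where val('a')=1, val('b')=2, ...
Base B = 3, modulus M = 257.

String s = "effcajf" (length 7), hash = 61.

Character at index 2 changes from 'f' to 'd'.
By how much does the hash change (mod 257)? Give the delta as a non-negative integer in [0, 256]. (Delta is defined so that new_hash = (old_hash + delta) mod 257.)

Delta formula: (val(new) - val(old)) * B^(n-1-k) mod M
  val('d') - val('f') = 4 - 6 = -2
  B^(n-1-k) = 3^4 mod 257 = 81
  Delta = -2 * 81 mod 257 = 95

Answer: 95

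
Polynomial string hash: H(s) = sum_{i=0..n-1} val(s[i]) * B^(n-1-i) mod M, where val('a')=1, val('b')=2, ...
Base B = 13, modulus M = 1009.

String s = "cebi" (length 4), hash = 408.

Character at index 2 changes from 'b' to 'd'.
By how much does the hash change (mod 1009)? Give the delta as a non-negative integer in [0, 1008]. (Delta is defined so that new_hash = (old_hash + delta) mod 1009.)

Delta formula: (val(new) - val(old)) * B^(n-1-k) mod M
  val('d') - val('b') = 4 - 2 = 2
  B^(n-1-k) = 13^1 mod 1009 = 13
  Delta = 2 * 13 mod 1009 = 26

Answer: 26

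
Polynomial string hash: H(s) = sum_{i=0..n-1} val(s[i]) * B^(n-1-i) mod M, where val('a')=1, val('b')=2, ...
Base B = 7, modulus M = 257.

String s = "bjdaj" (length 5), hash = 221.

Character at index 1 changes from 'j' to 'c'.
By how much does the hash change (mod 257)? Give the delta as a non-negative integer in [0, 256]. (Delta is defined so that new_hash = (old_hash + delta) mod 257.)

Answer: 169

Derivation:
Delta formula: (val(new) - val(old)) * B^(n-1-k) mod M
  val('c') - val('j') = 3 - 10 = -7
  B^(n-1-k) = 7^3 mod 257 = 86
  Delta = -7 * 86 mod 257 = 169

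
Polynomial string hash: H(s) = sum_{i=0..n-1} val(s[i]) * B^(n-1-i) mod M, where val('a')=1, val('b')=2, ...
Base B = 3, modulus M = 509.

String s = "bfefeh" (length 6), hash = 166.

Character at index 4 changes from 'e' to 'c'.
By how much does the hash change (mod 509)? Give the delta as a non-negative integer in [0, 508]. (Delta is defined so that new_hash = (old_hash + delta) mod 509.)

Answer: 503

Derivation:
Delta formula: (val(new) - val(old)) * B^(n-1-k) mod M
  val('c') - val('e') = 3 - 5 = -2
  B^(n-1-k) = 3^1 mod 509 = 3
  Delta = -2 * 3 mod 509 = 503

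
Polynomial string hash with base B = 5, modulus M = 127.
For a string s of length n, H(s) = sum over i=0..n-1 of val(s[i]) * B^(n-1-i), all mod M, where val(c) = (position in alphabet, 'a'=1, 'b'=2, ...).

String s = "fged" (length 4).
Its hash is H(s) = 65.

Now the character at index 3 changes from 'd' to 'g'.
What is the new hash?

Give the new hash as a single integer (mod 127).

Answer: 68

Derivation:
val('d') = 4, val('g') = 7
Position k = 3, exponent = n-1-k = 0
B^0 mod M = 5^0 mod 127 = 1
Delta = (7 - 4) * 1 mod 127 = 3
New hash = (65 + 3) mod 127 = 68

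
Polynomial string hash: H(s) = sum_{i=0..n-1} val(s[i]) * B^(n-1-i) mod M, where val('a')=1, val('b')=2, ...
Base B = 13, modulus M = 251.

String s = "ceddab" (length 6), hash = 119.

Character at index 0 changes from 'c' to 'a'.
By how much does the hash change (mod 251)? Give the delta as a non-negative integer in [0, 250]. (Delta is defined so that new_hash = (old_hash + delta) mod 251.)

Answer: 123

Derivation:
Delta formula: (val(new) - val(old)) * B^(n-1-k) mod M
  val('a') - val('c') = 1 - 3 = -2
  B^(n-1-k) = 13^5 mod 251 = 64
  Delta = -2 * 64 mod 251 = 123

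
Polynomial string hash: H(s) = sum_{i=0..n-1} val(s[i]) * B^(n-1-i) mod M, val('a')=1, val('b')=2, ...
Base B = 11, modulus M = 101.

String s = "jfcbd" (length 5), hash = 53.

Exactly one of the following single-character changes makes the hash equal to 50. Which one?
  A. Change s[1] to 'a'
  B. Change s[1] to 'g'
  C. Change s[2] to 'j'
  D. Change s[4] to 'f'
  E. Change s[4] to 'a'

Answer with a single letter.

Option A: s[1]='f'->'a', delta=(1-6)*11^3 mod 101 = 11, hash=53+11 mod 101 = 64
Option B: s[1]='f'->'g', delta=(7-6)*11^3 mod 101 = 18, hash=53+18 mod 101 = 71
Option C: s[2]='c'->'j', delta=(10-3)*11^2 mod 101 = 39, hash=53+39 mod 101 = 92
Option D: s[4]='d'->'f', delta=(6-4)*11^0 mod 101 = 2, hash=53+2 mod 101 = 55
Option E: s[4]='d'->'a', delta=(1-4)*11^0 mod 101 = 98, hash=53+98 mod 101 = 50 <-- target

Answer: E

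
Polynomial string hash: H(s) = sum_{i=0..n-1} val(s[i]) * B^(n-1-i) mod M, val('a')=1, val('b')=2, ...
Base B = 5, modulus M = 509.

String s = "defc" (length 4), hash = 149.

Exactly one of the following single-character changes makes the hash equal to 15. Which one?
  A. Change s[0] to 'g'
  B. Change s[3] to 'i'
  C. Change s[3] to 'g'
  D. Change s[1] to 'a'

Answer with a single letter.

Option A: s[0]='d'->'g', delta=(7-4)*5^3 mod 509 = 375, hash=149+375 mod 509 = 15 <-- target
Option B: s[3]='c'->'i', delta=(9-3)*5^0 mod 509 = 6, hash=149+6 mod 509 = 155
Option C: s[3]='c'->'g', delta=(7-3)*5^0 mod 509 = 4, hash=149+4 mod 509 = 153
Option D: s[1]='e'->'a', delta=(1-5)*5^2 mod 509 = 409, hash=149+409 mod 509 = 49

Answer: A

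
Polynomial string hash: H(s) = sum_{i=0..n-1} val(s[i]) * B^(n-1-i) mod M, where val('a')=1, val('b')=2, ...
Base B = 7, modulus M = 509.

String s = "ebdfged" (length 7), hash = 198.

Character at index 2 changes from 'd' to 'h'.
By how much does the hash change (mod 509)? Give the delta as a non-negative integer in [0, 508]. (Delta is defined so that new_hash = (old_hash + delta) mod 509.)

Answer: 442

Derivation:
Delta formula: (val(new) - val(old)) * B^(n-1-k) mod M
  val('h') - val('d') = 8 - 4 = 4
  B^(n-1-k) = 7^4 mod 509 = 365
  Delta = 4 * 365 mod 509 = 442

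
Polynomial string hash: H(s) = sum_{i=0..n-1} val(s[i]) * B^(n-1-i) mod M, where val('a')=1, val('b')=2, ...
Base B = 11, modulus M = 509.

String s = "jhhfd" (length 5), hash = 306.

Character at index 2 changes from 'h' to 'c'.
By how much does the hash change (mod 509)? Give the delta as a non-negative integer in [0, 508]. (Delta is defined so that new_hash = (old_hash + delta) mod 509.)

Answer: 413

Derivation:
Delta formula: (val(new) - val(old)) * B^(n-1-k) mod M
  val('c') - val('h') = 3 - 8 = -5
  B^(n-1-k) = 11^2 mod 509 = 121
  Delta = -5 * 121 mod 509 = 413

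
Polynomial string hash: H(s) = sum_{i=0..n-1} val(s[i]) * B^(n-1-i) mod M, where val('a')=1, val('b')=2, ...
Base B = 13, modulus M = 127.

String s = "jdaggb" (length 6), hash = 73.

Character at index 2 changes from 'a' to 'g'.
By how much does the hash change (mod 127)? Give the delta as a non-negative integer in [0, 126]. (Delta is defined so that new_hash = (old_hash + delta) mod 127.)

Answer: 101

Derivation:
Delta formula: (val(new) - val(old)) * B^(n-1-k) mod M
  val('g') - val('a') = 7 - 1 = 6
  B^(n-1-k) = 13^3 mod 127 = 38
  Delta = 6 * 38 mod 127 = 101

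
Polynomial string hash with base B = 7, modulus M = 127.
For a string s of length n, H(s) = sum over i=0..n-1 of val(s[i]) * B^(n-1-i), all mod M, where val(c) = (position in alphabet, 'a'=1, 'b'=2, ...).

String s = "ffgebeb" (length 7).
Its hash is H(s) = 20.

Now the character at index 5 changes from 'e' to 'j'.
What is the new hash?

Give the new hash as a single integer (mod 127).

val('e') = 5, val('j') = 10
Position k = 5, exponent = n-1-k = 1
B^1 mod M = 7^1 mod 127 = 7
Delta = (10 - 5) * 7 mod 127 = 35
New hash = (20 + 35) mod 127 = 55

Answer: 55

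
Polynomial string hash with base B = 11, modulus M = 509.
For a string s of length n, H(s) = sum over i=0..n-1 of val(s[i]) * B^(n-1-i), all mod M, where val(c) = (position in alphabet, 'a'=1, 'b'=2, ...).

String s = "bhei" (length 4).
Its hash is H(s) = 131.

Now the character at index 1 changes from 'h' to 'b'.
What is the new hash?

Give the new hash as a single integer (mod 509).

Answer: 423

Derivation:
val('h') = 8, val('b') = 2
Position k = 1, exponent = n-1-k = 2
B^2 mod M = 11^2 mod 509 = 121
Delta = (2 - 8) * 121 mod 509 = 292
New hash = (131 + 292) mod 509 = 423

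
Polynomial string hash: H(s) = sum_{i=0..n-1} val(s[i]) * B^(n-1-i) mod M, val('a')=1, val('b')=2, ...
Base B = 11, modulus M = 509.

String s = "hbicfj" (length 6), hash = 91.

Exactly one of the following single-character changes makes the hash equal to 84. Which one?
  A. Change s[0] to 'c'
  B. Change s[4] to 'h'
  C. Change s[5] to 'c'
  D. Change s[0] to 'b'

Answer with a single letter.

Answer: C

Derivation:
Option A: s[0]='h'->'c', delta=(3-8)*11^5 mod 509 = 492, hash=91+492 mod 509 = 74
Option B: s[4]='f'->'h', delta=(8-6)*11^1 mod 509 = 22, hash=91+22 mod 509 = 113
Option C: s[5]='j'->'c', delta=(3-10)*11^0 mod 509 = 502, hash=91+502 mod 509 = 84 <-- target
Option D: s[0]='h'->'b', delta=(2-8)*11^5 mod 509 = 285, hash=91+285 mod 509 = 376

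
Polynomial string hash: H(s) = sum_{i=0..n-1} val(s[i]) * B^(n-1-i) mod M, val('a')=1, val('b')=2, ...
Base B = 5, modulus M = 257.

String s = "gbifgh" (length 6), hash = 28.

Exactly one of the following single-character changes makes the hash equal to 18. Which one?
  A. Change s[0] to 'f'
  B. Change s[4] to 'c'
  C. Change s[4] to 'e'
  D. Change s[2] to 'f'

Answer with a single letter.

Option A: s[0]='g'->'f', delta=(6-7)*5^5 mod 257 = 216, hash=28+216 mod 257 = 244
Option B: s[4]='g'->'c', delta=(3-7)*5^1 mod 257 = 237, hash=28+237 mod 257 = 8
Option C: s[4]='g'->'e', delta=(5-7)*5^1 mod 257 = 247, hash=28+247 mod 257 = 18 <-- target
Option D: s[2]='i'->'f', delta=(6-9)*5^3 mod 257 = 139, hash=28+139 mod 257 = 167

Answer: C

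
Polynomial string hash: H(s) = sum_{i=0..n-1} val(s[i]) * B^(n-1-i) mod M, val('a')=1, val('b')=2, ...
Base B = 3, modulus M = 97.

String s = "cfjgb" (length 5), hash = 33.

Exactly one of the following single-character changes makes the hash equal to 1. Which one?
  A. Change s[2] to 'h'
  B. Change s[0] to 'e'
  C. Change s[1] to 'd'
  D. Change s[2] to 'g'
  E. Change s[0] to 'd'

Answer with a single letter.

Answer: B

Derivation:
Option A: s[2]='j'->'h', delta=(8-10)*3^2 mod 97 = 79, hash=33+79 mod 97 = 15
Option B: s[0]='c'->'e', delta=(5-3)*3^4 mod 97 = 65, hash=33+65 mod 97 = 1 <-- target
Option C: s[1]='f'->'d', delta=(4-6)*3^3 mod 97 = 43, hash=33+43 mod 97 = 76
Option D: s[2]='j'->'g', delta=(7-10)*3^2 mod 97 = 70, hash=33+70 mod 97 = 6
Option E: s[0]='c'->'d', delta=(4-3)*3^4 mod 97 = 81, hash=33+81 mod 97 = 17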